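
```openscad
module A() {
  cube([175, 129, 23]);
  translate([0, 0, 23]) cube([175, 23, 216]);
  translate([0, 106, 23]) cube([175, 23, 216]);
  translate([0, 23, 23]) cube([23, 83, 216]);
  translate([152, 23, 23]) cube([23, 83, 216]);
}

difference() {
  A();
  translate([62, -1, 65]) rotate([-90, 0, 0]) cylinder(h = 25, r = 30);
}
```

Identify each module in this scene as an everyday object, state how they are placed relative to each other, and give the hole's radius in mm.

A is an open box. The open box has a circular hole through its front wall. The hole's radius is 30 mm.

The subtracted cylinder has r = 30 mm.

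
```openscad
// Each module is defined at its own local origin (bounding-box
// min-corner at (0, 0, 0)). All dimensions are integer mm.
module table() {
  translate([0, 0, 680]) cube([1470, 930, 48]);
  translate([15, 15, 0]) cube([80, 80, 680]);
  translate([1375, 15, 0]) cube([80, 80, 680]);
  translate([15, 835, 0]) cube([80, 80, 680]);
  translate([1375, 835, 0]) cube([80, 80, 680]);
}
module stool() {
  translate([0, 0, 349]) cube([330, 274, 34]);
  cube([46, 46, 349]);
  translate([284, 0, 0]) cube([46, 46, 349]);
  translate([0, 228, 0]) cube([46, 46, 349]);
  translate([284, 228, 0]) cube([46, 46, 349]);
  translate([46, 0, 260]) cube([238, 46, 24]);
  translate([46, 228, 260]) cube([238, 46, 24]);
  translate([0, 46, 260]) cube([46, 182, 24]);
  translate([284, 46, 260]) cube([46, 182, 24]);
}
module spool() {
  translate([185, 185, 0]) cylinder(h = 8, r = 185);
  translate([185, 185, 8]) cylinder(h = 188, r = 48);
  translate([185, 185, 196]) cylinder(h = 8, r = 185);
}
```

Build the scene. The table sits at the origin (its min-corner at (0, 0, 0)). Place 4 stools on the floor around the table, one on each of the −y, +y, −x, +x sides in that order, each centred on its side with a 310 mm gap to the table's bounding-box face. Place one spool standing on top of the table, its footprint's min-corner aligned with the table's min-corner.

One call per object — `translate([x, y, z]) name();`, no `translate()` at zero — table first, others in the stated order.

table();
translate([570, -584, 0]) stool();
translate([570, 1240, 0]) stool();
translate([-640, 328, 0]) stool();
translate([1780, 328, 0]) stool();
translate([0, 0, 728]) spool();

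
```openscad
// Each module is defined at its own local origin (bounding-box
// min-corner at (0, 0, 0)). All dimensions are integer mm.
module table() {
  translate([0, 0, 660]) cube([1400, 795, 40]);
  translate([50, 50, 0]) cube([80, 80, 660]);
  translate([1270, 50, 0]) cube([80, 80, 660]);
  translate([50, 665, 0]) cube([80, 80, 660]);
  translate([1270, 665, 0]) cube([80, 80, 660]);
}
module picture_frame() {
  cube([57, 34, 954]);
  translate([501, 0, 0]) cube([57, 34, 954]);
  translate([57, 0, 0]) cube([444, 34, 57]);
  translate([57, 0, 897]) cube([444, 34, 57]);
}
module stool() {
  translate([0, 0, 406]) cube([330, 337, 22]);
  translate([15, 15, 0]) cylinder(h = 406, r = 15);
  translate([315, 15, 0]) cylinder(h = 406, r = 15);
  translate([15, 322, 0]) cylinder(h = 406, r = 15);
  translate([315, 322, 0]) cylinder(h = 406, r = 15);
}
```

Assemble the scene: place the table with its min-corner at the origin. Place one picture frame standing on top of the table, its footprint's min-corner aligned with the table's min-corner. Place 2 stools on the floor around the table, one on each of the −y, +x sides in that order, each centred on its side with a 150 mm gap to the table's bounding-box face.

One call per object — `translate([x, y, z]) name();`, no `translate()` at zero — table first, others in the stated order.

table();
translate([0, 0, 700]) picture_frame();
translate([535, -487, 0]) stool();
translate([1550, 229, 0]) stool();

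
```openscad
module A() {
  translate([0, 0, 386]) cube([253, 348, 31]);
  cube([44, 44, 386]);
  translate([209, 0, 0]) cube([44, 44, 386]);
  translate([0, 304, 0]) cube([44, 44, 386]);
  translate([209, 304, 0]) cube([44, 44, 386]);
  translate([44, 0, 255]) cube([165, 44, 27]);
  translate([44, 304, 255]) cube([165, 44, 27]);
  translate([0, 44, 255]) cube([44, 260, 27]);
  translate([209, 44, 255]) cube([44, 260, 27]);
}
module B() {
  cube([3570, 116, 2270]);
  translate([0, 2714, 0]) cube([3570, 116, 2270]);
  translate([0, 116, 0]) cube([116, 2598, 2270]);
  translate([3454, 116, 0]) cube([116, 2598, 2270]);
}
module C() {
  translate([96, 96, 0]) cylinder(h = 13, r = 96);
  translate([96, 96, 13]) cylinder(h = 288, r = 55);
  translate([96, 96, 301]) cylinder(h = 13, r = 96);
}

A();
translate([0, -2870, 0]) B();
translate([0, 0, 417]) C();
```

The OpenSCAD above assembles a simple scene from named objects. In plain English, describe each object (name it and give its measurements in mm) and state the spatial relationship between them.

A is a four-legged stool. The seat is a 253×348×31 mm slab whose top surface is at z = 417 mm; four square legs, each 44×44 mm in cross-section, run from the floor (z = 0) to the underside of the seat, each flush with a corner of the seat. Four stretchers, 44 mm wide and 27 mm tall, connect adjacent legs with their undersides at z = 255 mm, each running between the inner faces of the legs it joins and aligned with the legs' outer faces on the other axis.

B is the wall frame of a small rectangular building: four walls, each 2270 mm tall and 116 mm thick, enclosing a footprint 3570 mm (x) by 2830 mm (y) outside-to-outside, with no floor or roof. The front and back walls (the −y and +y sides) span the full width; the two side walls fit between them.

C is a spool: two coaxial disc flanges of radius 96 mm and thickness 13 mm, joined by a core cylinder of radius 55 mm and height 288 mm. The lower flange rests on z = 0 and the three cylinders share a vertical axis.

The house frame is on the floor beside the stool on its −y side. The spool is on top of the stool.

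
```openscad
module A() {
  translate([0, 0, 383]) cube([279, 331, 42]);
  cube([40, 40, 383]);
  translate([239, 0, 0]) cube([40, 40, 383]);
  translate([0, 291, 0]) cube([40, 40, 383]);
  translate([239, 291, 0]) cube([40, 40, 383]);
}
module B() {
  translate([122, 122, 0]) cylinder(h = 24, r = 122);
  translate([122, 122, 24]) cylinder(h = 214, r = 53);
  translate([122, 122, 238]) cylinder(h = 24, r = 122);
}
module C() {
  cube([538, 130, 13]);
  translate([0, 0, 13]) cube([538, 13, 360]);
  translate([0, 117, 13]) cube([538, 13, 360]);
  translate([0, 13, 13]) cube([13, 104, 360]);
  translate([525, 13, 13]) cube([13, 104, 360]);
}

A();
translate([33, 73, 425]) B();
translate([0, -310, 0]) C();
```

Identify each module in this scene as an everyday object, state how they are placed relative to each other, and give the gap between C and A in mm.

The open box's nearest face is 180 mm from the stool's −y face.

A is a stool. B is a spool. C is an open box. The spool is on top of the stool. The open box is on the floor beside the stool on its −y side. The gap between the open box and the stool is 180 mm.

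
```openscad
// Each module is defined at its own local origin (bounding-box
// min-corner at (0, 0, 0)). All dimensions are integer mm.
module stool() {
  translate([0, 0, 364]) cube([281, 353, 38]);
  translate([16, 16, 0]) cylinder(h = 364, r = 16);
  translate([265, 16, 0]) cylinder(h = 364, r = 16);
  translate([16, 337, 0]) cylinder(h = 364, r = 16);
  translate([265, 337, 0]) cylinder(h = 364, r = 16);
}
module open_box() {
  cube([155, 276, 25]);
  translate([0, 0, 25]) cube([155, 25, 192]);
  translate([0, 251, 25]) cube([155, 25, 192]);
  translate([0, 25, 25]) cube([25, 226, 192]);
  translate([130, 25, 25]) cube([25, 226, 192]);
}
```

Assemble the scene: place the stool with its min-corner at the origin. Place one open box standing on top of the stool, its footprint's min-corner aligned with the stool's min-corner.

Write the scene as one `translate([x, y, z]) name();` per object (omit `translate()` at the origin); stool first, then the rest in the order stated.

stool();
translate([0, 0, 402]) open_box();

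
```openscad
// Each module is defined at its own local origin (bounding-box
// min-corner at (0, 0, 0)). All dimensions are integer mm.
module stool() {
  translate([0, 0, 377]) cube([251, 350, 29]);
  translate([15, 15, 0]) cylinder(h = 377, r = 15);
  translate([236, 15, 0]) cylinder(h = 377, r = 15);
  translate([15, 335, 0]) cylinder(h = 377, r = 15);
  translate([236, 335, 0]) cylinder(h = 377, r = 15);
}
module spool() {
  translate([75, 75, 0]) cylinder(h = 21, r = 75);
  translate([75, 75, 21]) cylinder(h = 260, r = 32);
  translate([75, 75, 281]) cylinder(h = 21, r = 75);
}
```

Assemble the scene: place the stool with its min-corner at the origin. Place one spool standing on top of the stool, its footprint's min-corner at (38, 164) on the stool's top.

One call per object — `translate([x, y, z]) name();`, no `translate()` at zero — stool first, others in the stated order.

stool();
translate([38, 164, 406]) spool();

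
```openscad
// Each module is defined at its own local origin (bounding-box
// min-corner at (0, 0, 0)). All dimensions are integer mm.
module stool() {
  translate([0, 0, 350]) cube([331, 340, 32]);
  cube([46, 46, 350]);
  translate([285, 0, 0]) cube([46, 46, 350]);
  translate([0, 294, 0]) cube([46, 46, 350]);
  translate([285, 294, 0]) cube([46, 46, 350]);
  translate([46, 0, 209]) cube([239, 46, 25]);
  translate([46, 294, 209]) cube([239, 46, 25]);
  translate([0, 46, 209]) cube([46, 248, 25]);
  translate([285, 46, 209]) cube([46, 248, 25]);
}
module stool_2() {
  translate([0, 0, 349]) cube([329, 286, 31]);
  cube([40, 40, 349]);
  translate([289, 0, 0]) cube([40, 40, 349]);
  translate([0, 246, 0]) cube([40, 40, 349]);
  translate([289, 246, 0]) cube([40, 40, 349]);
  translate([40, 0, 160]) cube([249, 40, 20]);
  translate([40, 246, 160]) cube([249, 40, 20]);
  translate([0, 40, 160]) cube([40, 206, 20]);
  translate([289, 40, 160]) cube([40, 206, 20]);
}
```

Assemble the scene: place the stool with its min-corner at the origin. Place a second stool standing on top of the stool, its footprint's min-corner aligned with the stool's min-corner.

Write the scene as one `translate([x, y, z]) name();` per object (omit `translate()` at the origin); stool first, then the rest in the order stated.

stool();
translate([0, 0, 382]) stool_2();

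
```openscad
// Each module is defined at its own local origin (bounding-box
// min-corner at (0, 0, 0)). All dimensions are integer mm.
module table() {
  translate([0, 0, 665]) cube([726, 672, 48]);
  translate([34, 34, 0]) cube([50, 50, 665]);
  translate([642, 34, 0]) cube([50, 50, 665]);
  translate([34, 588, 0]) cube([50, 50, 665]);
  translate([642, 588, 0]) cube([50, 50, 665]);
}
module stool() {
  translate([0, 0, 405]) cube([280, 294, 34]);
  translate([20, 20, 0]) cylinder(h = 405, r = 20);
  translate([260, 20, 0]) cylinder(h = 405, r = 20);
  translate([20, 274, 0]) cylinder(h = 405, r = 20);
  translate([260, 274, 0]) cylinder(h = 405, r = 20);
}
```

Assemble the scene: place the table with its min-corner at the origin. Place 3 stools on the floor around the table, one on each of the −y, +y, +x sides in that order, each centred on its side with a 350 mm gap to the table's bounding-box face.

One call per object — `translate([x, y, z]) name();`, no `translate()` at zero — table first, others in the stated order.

table();
translate([223, -644, 0]) stool();
translate([223, 1022, 0]) stool();
translate([1076, 189, 0]) stool();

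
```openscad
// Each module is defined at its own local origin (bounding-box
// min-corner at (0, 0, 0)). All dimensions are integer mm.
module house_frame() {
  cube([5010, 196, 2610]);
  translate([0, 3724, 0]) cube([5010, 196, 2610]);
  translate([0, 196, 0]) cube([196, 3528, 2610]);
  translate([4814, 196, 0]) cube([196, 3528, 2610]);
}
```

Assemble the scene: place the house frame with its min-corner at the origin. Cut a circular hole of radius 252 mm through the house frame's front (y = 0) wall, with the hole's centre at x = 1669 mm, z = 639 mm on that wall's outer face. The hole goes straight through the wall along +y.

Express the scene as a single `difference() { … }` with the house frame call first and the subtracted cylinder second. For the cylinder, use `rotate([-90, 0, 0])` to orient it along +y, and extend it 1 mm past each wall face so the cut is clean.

difference() {
  house_frame();
  translate([1669, -1, 639]) rotate([-90, 0, 0]) cylinder(h = 198, r = 252);
}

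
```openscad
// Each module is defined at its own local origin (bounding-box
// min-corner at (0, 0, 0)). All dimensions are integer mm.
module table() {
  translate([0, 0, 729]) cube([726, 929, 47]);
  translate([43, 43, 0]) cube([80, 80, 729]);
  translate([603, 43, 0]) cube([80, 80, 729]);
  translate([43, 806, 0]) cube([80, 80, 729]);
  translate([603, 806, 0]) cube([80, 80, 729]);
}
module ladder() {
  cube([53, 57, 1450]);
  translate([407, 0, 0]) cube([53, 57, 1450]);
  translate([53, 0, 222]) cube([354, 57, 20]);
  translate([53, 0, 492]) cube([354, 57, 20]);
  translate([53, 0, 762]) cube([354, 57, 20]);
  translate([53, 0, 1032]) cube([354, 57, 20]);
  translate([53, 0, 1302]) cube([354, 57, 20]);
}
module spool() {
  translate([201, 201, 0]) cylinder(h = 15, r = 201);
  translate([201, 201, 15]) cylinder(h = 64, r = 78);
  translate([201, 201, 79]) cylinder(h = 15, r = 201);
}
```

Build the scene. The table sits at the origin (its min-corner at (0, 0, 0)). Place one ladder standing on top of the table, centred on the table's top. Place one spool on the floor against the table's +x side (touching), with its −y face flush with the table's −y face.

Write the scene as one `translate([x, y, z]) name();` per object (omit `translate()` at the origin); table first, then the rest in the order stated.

table();
translate([133, 436, 776]) ladder();
translate([726, 0, 0]) spool();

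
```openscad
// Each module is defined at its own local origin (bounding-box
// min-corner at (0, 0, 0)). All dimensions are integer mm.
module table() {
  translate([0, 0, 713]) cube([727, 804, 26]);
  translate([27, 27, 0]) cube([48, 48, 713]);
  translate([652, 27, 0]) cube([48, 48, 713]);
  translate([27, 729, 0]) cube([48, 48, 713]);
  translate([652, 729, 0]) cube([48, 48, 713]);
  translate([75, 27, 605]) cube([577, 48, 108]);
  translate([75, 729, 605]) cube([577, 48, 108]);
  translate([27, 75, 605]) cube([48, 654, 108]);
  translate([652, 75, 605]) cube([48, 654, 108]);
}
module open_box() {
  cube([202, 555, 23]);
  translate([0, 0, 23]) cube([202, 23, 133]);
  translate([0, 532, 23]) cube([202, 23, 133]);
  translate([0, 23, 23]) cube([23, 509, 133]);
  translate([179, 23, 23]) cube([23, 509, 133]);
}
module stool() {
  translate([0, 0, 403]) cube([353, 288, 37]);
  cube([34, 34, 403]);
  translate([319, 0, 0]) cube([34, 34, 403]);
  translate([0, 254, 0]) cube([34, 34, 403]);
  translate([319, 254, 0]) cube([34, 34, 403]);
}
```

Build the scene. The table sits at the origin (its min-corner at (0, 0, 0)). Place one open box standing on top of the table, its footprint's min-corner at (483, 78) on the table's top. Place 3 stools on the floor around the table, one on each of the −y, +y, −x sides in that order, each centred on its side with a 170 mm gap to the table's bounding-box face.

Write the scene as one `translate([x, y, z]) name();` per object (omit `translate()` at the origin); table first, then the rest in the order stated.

table();
translate([483, 78, 739]) open_box();
translate([187, -458, 0]) stool();
translate([187, 974, 0]) stool();
translate([-523, 258, 0]) stool();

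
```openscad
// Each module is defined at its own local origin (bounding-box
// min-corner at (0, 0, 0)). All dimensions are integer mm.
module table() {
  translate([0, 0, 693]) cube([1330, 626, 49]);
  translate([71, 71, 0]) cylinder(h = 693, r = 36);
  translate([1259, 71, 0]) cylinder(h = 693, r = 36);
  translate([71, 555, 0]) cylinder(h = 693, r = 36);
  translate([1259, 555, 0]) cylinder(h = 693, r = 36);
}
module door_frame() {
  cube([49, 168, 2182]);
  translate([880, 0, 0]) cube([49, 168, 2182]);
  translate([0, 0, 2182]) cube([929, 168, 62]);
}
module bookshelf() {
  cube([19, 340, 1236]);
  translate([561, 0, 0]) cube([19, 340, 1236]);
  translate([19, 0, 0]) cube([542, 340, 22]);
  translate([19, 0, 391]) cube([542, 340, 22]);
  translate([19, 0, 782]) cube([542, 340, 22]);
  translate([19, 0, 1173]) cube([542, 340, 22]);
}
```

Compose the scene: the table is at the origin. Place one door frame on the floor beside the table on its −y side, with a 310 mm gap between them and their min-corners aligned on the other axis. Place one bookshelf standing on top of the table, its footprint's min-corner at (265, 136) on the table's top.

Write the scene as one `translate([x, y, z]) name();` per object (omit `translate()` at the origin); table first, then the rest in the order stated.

table();
translate([0, -478, 0]) door_frame();
translate([265, 136, 742]) bookshelf();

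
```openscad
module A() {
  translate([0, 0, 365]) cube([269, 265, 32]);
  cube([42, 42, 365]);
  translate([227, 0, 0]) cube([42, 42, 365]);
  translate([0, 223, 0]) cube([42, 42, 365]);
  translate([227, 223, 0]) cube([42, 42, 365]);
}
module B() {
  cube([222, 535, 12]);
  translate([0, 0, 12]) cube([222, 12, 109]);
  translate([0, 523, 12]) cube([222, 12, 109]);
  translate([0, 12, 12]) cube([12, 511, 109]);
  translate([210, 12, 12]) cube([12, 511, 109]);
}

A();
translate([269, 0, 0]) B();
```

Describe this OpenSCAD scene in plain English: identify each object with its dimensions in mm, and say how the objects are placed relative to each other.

A is a four-legged stool. The seat is a 269×265×32 mm slab whose top surface is at z = 397 mm; four square legs, each 42×42 mm in cross-section, run from the floor (z = 0) to the underside of the seat, each flush with a corner of the seat.

B is an open-topped rectangular box: outside dimensions 222×535×121 mm, with a uniform wall and base thickness of 12 mm. The base is a full 222×535 slab on the floor; four walls sit on top of the base. The front and back walls (the −y and +y sides) span the full width; the two side walls fit between them.

The open box is against the stool's +x side, with their −y faces flush.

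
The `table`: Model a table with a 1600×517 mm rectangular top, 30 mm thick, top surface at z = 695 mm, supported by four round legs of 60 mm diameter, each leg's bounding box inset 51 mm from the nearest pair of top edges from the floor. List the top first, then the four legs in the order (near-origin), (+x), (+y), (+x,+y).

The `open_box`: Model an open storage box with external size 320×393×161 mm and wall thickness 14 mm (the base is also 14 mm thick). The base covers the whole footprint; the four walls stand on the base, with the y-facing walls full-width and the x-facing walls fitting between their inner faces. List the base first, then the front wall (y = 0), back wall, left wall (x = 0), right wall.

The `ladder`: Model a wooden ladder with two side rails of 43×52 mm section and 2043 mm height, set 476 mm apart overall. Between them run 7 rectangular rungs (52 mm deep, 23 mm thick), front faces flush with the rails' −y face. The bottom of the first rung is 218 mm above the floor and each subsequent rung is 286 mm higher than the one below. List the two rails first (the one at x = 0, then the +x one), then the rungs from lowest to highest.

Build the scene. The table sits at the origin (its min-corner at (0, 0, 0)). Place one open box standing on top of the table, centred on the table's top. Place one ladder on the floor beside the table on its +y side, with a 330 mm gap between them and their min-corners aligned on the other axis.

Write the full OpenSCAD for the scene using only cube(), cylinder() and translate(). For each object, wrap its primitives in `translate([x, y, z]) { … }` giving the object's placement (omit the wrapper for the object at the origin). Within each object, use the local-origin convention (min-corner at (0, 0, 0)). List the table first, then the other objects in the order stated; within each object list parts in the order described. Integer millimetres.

translate([0, 0, 665]) cube([1600, 517, 30]);
translate([81, 81, 0]) cylinder(h = 665, r = 30);
translate([1519, 81, 0]) cylinder(h = 665, r = 30);
translate([81, 436, 0]) cylinder(h = 665, r = 30);
translate([1519, 436, 0]) cylinder(h = 665, r = 30);
translate([640, 62, 695]) {
  cube([320, 393, 14]);
  translate([0, 0, 14]) cube([320, 14, 147]);
  translate([0, 379, 14]) cube([320, 14, 147]);
  translate([0, 14, 14]) cube([14, 365, 147]);
  translate([306, 14, 14]) cube([14, 365, 147]);
}
translate([0, 847, 0]) {
  cube([43, 52, 2043]);
  translate([433, 0, 0]) cube([43, 52, 2043]);
  translate([43, 0, 218]) cube([390, 52, 23]);
  translate([43, 0, 504]) cube([390, 52, 23]);
  translate([43, 0, 790]) cube([390, 52, 23]);
  translate([43, 0, 1076]) cube([390, 52, 23]);
  translate([43, 0, 1362]) cube([390, 52, 23]);
  translate([43, 0, 1648]) cube([390, 52, 23]);
  translate([43, 0, 1934]) cube([390, 52, 23]);
}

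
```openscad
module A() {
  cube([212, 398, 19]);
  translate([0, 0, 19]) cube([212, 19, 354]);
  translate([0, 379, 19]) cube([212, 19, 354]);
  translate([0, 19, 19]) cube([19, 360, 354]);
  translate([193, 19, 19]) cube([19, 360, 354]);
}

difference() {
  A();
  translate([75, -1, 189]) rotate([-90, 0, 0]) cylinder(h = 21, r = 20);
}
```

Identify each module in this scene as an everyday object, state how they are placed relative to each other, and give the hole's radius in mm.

The subtracted cylinder has r = 20 mm.

A is an open box. The open box has a circular hole through its front wall. The hole's radius is 20 mm.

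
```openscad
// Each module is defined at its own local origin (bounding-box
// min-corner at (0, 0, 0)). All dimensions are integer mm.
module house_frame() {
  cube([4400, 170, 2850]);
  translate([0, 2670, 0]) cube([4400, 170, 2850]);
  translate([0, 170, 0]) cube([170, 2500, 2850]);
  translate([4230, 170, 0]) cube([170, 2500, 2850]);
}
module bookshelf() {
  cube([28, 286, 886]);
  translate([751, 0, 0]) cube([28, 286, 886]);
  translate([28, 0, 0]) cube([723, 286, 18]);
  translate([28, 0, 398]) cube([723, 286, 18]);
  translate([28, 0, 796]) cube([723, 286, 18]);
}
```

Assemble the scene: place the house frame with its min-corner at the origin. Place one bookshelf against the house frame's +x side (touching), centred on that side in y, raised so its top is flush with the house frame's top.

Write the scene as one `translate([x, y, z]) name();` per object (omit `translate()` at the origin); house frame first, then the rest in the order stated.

house_frame();
translate([4400, 1277, 1964]) bookshelf();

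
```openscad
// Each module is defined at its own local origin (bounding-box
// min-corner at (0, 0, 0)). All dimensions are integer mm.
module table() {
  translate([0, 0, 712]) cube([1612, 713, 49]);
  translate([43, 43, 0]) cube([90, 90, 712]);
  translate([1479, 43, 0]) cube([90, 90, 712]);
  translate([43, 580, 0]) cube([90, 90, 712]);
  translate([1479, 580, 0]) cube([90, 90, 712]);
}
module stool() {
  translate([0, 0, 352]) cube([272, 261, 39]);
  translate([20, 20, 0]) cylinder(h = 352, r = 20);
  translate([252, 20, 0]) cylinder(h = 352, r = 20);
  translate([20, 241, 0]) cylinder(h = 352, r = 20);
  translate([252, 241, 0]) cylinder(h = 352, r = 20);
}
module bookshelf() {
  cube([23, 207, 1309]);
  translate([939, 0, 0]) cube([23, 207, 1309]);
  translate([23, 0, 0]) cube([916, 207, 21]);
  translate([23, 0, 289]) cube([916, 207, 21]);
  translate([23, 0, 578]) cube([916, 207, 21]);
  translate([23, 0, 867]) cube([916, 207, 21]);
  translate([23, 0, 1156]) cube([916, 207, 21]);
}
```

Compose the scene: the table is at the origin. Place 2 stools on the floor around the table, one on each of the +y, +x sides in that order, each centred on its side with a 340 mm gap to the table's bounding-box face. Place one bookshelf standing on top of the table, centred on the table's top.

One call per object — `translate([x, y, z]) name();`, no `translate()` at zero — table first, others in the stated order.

table();
translate([670, 1053, 0]) stool();
translate([1952, 226, 0]) stool();
translate([325, 253, 761]) bookshelf();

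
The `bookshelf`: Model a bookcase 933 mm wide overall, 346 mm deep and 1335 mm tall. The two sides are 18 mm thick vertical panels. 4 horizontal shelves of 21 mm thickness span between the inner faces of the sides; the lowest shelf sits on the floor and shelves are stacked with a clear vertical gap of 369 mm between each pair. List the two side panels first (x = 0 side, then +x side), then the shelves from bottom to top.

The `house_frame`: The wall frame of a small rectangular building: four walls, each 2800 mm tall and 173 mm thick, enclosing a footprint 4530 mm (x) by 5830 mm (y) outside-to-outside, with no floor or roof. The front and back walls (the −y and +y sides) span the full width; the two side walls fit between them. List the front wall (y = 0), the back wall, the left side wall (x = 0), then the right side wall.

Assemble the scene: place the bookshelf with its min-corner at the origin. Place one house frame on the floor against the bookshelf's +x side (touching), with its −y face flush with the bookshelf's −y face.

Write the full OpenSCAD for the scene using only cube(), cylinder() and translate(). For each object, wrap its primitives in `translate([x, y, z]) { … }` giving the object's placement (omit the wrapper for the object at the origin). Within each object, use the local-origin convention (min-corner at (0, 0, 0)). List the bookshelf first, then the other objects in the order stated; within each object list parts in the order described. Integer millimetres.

cube([18, 346, 1335]);
translate([915, 0, 0]) cube([18, 346, 1335]);
translate([18, 0, 0]) cube([897, 346, 21]);
translate([18, 0, 390]) cube([897, 346, 21]);
translate([18, 0, 780]) cube([897, 346, 21]);
translate([18, 0, 1170]) cube([897, 346, 21]);
translate([933, 0, 0]) {
  cube([4530, 173, 2800]);
  translate([0, 5657, 0]) cube([4530, 173, 2800]);
  translate([0, 173, 0]) cube([173, 5484, 2800]);
  translate([4357, 173, 0]) cube([173, 5484, 2800]);
}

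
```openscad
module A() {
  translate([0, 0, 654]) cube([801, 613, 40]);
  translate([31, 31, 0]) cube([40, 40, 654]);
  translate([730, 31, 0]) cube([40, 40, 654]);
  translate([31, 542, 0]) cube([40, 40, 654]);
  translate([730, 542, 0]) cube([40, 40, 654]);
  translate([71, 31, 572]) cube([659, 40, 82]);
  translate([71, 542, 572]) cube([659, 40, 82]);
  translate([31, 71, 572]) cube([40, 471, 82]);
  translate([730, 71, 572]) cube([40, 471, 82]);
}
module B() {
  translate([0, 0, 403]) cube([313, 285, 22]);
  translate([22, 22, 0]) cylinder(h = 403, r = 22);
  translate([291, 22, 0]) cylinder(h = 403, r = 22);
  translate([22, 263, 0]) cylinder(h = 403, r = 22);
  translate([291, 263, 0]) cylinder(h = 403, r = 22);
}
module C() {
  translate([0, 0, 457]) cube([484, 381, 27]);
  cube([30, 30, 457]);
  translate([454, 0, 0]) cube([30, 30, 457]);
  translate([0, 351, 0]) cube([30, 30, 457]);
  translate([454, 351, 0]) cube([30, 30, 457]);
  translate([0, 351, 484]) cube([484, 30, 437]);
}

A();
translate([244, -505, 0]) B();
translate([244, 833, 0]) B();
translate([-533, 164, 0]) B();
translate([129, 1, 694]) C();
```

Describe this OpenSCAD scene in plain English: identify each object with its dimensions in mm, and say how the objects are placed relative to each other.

A is a table with a 801×613 mm rectangular top, 40 mm thick, top surface at z = 694 mm, supported by four 40×40 mm square legs, each inset 31 mm from the nearest pair of top edges, running from the floor. Four apron rails, 40 mm thick and 82 mm tall, run between adjacent legs with their top edges flush with the underside of the top and their outer faces flush with the legs' outer faces.

B is a four-legged stool. The seat is 313×285 mm, 22 mm thick, top at z = 425 mm. It stands on four round legs, each 44 mm in diameter, from z = 0 to the seat underside, each leg's axis is inset half a diameter from the nearest pair of seat edges (so the leg's bounding box is flush with the corner).

C is a chair. The seat is a 484×381×27 mm slab with its top at z = 484 mm, on four 30×30 mm corner legs (flush with the seat edges, standing on z = 0). A flat backrest 30 mm thick, 437 mm tall, spans the full seat width and rises from the seat top along its +y edge, rear face flush with the rear of the seat.

Three stools sit around the table at the −y, +y, −x sides. The chair is on top of the table.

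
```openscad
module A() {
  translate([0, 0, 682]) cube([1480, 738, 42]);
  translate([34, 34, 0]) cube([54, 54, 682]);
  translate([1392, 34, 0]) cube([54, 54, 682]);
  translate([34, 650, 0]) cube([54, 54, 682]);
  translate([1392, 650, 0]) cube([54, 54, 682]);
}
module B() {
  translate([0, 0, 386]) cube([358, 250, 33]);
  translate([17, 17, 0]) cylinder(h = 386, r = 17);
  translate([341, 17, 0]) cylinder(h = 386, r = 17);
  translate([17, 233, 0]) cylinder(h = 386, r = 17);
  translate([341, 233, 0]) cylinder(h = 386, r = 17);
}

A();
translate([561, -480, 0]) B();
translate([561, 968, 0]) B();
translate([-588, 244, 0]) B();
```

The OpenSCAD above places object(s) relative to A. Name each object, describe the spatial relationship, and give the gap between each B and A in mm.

Each stool's nearest face is 230 mm from the table's bounding box.

A is a table. B is a stool. Three stools sit around the table at the −y, +y, −x sides. The gap between each stool and the table is 230 mm.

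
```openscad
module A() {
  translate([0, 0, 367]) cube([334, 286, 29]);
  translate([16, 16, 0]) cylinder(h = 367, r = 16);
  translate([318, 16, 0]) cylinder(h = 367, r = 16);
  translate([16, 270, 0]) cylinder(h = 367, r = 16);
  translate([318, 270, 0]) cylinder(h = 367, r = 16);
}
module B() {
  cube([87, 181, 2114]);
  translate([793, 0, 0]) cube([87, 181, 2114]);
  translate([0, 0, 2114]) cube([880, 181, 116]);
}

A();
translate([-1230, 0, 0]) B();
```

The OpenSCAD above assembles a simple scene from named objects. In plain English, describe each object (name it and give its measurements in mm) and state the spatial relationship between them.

A is a four-legged stool. The seat is 334×286 mm, 29 mm thick, top at z = 396 mm. It stands on four round legs, each 32 mm in diameter, from z = 0 to the seat underside, each leg's axis is inset half a diameter from the nearest pair of seat edges (so the leg's bounding box is flush with the corner).

B is a rectangular door frame: two vertical jambs of 87×181 mm section, 2114 mm tall, with a clear opening 706 mm wide between their inner faces. A header 116 mm tall and 181 mm deep lies on top of the jambs and spans the full outside width.

The door frame is on the floor beside the stool on its −x side.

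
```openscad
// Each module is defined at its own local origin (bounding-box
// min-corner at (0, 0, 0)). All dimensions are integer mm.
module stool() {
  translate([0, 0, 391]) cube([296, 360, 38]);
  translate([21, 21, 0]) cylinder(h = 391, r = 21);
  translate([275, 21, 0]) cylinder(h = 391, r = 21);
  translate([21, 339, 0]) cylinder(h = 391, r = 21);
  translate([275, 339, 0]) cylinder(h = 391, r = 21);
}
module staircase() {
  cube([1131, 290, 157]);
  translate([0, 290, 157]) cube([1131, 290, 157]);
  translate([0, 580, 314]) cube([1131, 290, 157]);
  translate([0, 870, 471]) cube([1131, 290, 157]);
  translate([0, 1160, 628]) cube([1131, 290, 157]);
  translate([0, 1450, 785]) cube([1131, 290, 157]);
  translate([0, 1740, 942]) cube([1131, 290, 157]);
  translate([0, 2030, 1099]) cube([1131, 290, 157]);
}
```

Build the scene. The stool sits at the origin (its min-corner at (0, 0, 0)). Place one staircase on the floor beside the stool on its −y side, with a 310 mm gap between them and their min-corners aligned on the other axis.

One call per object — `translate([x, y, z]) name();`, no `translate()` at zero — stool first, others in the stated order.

stool();
translate([0, -2630, 0]) staircase();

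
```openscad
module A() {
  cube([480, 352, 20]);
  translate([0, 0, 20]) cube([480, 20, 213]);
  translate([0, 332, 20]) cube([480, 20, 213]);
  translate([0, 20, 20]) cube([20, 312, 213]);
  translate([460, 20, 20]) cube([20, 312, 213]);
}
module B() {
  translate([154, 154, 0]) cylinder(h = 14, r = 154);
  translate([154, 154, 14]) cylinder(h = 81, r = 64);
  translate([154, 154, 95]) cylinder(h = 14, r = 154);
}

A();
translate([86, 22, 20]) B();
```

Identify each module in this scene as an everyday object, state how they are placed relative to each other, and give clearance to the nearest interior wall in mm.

Clearances: x = 66, y = 2; minimum 2 mm.

A is an open box. B is a spool. The spool sits inside the open box, centred. The clearance to the nearest interior wall is 2 mm.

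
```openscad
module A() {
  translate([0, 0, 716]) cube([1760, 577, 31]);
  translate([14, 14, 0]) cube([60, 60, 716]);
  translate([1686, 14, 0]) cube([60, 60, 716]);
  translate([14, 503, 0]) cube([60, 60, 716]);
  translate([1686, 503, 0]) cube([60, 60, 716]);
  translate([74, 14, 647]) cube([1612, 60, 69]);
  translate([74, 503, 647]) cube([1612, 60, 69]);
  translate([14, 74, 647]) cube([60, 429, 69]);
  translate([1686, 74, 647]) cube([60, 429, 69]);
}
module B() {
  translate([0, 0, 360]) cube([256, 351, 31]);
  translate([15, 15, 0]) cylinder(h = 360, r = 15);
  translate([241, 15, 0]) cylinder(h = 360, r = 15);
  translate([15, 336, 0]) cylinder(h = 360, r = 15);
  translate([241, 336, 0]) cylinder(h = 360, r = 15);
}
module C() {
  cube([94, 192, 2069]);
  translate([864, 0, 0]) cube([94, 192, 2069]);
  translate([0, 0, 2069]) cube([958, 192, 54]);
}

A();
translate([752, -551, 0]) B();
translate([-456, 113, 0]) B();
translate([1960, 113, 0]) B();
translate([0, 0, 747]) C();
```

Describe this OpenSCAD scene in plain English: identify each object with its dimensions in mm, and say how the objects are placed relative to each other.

A is a table with a 1760×577 mm rectangular top, 31 mm thick, top surface at z = 747 mm, supported by four 60×60 mm square legs, each inset 14 mm from the nearest pair of top edges, running from the floor. Four apron rails, 60 mm thick and 69 mm tall, run between adjacent legs with their top edges flush with the underside of the top and their outer faces flush with the legs' outer faces.

B is a four-legged stool. The seat is 256×351 mm, 31 mm thick, top at z = 391 mm. It stands on four round legs, each 30 mm in diameter, from z = 0 to the seat underside, each leg's axis is inset half a diameter from the nearest pair of seat edges (so the leg's bounding box is flush with the corner).

C is a door frame. The clear opening is 770 mm wide and 2069 mm high. Two 94 mm wide jambs, 192 mm deep, stand either side of the opening from the floor to the top of the opening. A 54 mm thick head sits across the top of both jambs, spanning the full outside width of the frame.

Three stools sit around the table at the −y, −x, +x sides. The door frame is on top of the table.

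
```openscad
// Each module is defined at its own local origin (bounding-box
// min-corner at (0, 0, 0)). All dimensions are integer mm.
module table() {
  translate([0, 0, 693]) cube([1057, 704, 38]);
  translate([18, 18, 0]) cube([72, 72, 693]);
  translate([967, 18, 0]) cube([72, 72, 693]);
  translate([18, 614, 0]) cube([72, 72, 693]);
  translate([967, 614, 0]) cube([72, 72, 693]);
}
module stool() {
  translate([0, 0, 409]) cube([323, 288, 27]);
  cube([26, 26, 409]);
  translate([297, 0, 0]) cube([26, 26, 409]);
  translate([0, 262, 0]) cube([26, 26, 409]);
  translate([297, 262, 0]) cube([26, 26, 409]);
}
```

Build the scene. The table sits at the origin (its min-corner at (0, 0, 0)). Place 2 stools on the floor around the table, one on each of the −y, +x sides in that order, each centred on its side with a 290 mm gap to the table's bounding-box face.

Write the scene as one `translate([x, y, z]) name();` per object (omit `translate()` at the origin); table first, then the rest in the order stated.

table();
translate([367, -578, 0]) stool();
translate([1347, 208, 0]) stool();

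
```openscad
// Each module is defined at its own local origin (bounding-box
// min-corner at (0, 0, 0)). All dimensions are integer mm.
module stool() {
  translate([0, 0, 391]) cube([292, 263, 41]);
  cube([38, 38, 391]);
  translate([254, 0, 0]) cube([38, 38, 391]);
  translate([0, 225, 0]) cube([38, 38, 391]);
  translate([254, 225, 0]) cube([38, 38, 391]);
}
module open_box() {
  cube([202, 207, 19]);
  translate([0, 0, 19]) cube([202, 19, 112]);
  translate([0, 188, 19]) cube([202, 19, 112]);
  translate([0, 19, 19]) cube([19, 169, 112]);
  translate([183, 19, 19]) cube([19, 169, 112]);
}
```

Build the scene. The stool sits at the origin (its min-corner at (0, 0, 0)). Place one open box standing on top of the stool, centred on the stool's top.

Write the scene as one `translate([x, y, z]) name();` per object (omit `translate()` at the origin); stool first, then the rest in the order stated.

stool();
translate([45, 28, 432]) open_box();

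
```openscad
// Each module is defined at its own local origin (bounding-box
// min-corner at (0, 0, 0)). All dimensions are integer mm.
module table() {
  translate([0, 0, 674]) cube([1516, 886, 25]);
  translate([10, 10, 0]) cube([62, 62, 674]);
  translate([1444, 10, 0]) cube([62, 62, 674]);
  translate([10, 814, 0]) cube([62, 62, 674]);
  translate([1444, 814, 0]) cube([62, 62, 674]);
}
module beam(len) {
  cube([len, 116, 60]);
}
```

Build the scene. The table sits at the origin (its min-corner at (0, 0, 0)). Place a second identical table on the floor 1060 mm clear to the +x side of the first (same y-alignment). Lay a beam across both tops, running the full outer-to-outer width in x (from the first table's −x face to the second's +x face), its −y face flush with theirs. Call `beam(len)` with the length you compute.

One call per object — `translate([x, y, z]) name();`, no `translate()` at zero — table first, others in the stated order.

table();
translate([2576, 0, 0]) table();
translate([0, 0, 699]) beam(4092);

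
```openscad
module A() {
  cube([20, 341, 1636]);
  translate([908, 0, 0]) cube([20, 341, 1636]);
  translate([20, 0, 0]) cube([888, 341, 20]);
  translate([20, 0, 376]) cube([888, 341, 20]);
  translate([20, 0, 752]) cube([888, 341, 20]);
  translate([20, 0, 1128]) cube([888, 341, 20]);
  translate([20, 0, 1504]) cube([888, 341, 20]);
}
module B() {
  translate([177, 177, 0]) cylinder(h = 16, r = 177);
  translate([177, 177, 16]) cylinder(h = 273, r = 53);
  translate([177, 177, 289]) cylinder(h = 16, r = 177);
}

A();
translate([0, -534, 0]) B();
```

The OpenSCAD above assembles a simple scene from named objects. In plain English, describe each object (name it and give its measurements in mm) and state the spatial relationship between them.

A is a bookshelf 928 mm wide overall, 341 mm deep and 1636 mm tall. The two sides are 20 mm thick vertical panels. 5 horizontal shelves of 20 mm thickness span between the inner faces of the sides; the lowest shelf sits on the floor and shelves are stacked with a clear vertical gap of 356 mm between each pair.

B is a spool: two coaxial disc flanges of radius 177 mm and thickness 16 mm, joined by a core cylinder of radius 53 mm and height 273 mm. The lower flange rests on z = 0 and the three cylinders share a vertical axis.

The spool is on the floor beside the bookshelf on its −y side.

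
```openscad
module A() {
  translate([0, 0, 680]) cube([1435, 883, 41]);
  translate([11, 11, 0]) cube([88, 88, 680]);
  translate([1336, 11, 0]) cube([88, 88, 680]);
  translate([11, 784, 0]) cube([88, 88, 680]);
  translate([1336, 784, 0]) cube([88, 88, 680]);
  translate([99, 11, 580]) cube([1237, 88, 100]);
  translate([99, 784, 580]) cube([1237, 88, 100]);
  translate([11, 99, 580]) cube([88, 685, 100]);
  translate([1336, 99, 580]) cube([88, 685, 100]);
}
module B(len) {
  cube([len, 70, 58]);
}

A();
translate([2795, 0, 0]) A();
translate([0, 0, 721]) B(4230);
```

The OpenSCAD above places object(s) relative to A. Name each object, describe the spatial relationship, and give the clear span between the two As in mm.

Second table starts at x = 2795; first ends at x = 1435; clear span = 2795 − 1435 = 1360 mm.

A is a table. B is a beam. A beam spans the tops of two tables. The clear span between the two tables is 1360 mm.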